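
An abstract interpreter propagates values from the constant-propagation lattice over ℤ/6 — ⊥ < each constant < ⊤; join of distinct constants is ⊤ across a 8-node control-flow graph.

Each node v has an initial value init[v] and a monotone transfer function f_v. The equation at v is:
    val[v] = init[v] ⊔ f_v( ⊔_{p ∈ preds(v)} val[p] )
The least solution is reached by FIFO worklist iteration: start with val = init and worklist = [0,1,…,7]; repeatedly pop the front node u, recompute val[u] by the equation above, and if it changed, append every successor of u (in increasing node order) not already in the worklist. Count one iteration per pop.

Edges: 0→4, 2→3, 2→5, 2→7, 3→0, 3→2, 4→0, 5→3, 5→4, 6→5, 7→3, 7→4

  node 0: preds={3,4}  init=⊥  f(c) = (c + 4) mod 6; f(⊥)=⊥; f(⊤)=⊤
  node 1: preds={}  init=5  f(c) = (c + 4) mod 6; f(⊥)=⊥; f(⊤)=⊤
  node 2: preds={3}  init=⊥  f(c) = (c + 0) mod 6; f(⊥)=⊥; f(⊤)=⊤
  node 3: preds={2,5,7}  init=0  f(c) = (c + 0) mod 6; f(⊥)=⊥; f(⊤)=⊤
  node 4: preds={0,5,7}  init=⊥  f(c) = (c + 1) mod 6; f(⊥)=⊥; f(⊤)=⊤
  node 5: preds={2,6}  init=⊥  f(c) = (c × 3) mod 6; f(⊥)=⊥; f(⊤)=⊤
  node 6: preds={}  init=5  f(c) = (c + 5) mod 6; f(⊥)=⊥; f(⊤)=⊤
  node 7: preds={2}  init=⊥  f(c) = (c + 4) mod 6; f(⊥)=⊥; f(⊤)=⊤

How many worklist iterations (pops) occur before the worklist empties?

Trace (18 dequeues):
  [1] u=0 | in 0 | out 4 | prev ⊥ | push {}
  [2] u=1 | in ⊥ | out 5 | ==
  [3] u=2 | in 0 | out 0 | prev ⊥ | push {}
  [4] u=3 | in 0 | out 0 | ==
  [5] u=4 | in 4 | out 5 | prev ⊥ | push {0}
  [6] u=5 | in ⊤ | out ⊤ | prev ⊥ | push {3,4}
  [7] u=6 | in ⊥ | out 5 | ==
  [8] u=7 | in 0 | out 4 | prev ⊥ | push {}
  [9] u=0 | in ⊤ | out ⊤ | prev 4 | push {}
  [10] u=3 | in ⊤ | out ⊤ | prev 0 | push {0,2}
  [11] u=4 | in ⊤ | out ⊤ | prev 5 | push {}
  [12] u=0 | in ⊤ | out ⊤ | ==
  [13] u=2 | in ⊤ | out ⊤ | prev 0 | push {3,5,7}
  [14] u=3 | in ⊤ | out ⊤ | ==
  [15] u=5 | in ⊤ | out ⊤ | ==
  [16] u=7 | in ⊤ | out ⊤ | prev 4 | push {3,4}
  [17] u=3 | in ⊤ | out ⊤ | ==
  [18] u=4 | in ⊤ | out ⊤ | ==

Converged values:
  [0] ⊤
  [1] 5
  [2] ⊤
  [3] ⊤
  [4] ⊤
  [5] ⊤
  [6] 5
  [7] ⊤

18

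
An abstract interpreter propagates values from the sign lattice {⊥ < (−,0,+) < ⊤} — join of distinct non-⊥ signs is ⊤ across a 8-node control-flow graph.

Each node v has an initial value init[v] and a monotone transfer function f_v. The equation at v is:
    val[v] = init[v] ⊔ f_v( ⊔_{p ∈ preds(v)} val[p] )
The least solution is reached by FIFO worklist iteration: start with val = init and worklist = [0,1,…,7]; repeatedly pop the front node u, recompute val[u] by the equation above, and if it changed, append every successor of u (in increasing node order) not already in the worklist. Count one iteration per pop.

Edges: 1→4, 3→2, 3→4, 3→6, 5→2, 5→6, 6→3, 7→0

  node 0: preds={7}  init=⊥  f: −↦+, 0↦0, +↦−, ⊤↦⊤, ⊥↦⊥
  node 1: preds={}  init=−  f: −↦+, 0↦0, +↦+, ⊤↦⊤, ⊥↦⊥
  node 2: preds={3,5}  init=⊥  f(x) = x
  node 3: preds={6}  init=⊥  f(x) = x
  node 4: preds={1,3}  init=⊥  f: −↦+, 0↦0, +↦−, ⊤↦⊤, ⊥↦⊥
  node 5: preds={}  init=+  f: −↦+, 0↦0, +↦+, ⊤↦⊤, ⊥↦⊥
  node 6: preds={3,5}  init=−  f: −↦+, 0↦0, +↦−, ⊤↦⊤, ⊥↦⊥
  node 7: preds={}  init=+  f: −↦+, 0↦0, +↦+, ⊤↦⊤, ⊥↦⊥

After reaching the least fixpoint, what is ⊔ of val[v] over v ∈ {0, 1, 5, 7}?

⊤

Trace (13 dequeues):
  [1] u=0 | in + | out − | prev ⊥ | push {}
  [2] u=1 | in ⊥ | out − | ==
  [3] u=2 | in + | out + | prev ⊥ | push {}
  [4] u=3 | in − | out − | prev ⊥ | push {2}
  [5] u=4 | in − | out + | prev ⊥ | push {}
  [6] u=5 | in ⊥ | out + | ==
  [7] u=6 | in ⊤ | out ⊤ | prev − | push {3}
  [8] u=7 | in ⊥ | out + | ==
  [9] u=2 | in ⊤ | out ⊤ | prev + | push {}
  [10] u=3 | in ⊤ | out ⊤ | prev − | push {2,4,6}
  [11] u=2 | in ⊤ | out ⊤ | ==
  [12] u=4 | in ⊤ | out ⊤ | prev + | push {}
  [13] u=6 | in ⊤ | out ⊤ | ==

Converged values:
  [0] −
  [1] −
  [2] ⊤
  [3] ⊤
  [4] ⊤
  [5] +
  [6] ⊤
  [7] +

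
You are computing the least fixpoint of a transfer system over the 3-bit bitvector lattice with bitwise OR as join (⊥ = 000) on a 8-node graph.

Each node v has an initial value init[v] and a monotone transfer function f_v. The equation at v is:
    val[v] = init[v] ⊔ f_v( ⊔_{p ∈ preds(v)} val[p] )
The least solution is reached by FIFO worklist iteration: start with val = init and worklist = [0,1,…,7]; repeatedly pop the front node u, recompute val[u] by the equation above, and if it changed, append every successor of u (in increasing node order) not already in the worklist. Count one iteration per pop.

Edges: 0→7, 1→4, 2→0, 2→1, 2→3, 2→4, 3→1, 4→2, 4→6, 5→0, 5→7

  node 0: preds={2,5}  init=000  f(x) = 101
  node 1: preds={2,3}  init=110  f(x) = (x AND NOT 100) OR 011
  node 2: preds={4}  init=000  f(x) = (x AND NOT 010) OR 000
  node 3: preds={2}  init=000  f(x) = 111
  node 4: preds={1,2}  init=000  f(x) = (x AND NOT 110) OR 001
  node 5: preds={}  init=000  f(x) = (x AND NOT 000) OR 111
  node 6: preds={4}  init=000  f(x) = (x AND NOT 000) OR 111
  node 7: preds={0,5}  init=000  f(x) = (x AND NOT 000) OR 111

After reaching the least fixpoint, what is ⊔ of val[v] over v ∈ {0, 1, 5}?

Trace (14 dequeues):
  [1] u=0 | in 000 | out 101 | prev 000 | push {}
  [2] u=1 | in 000 | out 111 | prev 110 | push {}
  [3] u=2 | in 000 | out 000 | ==
  [4] u=3 | in 000 | out 111 | prev 000 | push {1}
  [5] u=4 | in 111 | out 001 | prev 000 | push {2}
  [6] u=5 | in 000 | out 111 | prev 000 | push {0}
  [7] u=6 | in 001 | out 111 | prev 000 | push {}
  [8] u=7 | in 111 | out 111 | prev 000 | push {}
  [9] u=1 | in 111 | out 111 | ==
  [10] u=2 | in 001 | out 001 | prev 000 | push {1,3,4}
  [11] u=0 | in 111 | out 101 | ==
  [12] u=1 | in 111 | out 111 | ==
  [13] u=3 | in 001 | out 111 | ==
  [14] u=4 | in 111 | out 001 | ==

Converged values:
  [0] 101
  [1] 111
  [2] 001
  [3] 111
  [4] 001
  [5] 111
  [6] 111
  [7] 111

111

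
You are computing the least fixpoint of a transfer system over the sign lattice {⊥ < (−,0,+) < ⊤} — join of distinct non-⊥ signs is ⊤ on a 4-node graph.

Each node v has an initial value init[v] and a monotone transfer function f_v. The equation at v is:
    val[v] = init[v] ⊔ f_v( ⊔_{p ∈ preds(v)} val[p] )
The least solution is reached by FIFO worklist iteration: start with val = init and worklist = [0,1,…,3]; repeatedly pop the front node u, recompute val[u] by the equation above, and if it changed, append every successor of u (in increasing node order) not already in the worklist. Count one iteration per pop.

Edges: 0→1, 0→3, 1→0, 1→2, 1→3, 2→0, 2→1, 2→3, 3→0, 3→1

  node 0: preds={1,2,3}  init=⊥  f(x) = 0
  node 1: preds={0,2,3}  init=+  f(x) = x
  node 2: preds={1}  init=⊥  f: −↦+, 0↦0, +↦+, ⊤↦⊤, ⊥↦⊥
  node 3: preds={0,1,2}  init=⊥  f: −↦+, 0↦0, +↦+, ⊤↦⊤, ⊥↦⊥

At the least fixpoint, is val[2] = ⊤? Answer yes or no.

Iteration log — 6 steps:
  step 1. node 0  ⊔preds=+  new=0  old=⊥  +wl: 
  step 2. node 1  ⊔preds=0  new=⊤  old=+  +wl: 0
  step 3. node 2  ⊔preds=⊤  new=⊤  old=⊥  +wl: 1
  step 4. node 3  ⊔preds=⊤  new=⊤  old=⊥  +wl: 
  step 5. node 0  ⊔preds=⊤  new=0  stable
  step 6. node 1  ⊔preds=⊤  new=⊤  stable

Least fixpoint reached:
  node 0: 0
  node 1: ⊤
  node 2: ⊤
  node 3: ⊤

yes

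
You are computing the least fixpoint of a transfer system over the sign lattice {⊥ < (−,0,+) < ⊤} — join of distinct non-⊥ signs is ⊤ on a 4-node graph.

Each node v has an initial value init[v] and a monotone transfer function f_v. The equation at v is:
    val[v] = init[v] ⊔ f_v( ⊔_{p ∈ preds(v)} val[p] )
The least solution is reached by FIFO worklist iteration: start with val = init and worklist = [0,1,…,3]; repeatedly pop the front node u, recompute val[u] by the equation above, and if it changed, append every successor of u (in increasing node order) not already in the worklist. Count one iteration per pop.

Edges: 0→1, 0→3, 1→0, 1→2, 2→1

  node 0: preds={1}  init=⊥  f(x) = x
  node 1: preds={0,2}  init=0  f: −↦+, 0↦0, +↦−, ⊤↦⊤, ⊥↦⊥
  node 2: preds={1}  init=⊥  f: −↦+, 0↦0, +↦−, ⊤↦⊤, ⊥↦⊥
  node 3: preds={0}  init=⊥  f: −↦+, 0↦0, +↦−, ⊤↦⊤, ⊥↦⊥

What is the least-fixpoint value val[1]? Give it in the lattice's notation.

Trace (5 dequeues):
  [1] u=0 | in 0 | out 0 | prev ⊥ | push {}
  [2] u=1 | in 0 | out 0 | ==
  [3] u=2 | in 0 | out 0 | prev ⊥ | push {1}
  [4] u=3 | in 0 | out 0 | prev ⊥ | push {}
  [5] u=1 | in 0 | out 0 | ==

Converged values:
  [0] 0
  [1] 0
  [2] 0
  [3] 0

0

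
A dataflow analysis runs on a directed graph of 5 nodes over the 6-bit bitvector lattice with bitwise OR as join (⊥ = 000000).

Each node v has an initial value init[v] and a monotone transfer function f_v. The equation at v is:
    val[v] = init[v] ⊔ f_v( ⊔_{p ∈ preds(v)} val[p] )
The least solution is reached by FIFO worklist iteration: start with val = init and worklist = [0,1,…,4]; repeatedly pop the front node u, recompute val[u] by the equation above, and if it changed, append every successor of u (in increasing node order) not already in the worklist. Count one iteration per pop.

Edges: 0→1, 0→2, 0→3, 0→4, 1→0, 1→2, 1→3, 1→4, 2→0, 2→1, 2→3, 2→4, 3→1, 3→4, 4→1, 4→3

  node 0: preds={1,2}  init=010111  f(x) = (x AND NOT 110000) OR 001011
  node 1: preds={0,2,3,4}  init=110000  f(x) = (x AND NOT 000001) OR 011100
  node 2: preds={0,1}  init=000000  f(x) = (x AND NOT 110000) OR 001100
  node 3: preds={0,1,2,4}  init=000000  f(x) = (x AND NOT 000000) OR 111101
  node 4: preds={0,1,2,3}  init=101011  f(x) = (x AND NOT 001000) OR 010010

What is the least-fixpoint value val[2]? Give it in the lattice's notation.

Worklist (8 pops):
  #1 pop 0: in=110000 → 011111 (was 010111); enqueue []
  #2 pop 1: in=111111 → 111110 (was 110000); enqueue [0]
  #3 pop 2: in=111111 → 001111 (was 000000); enqueue [1]
  #4 pop 3: in=111111 → 111111 (was 000000); enqueue []
  #5 pop 4: in=111111 → 111111 (was 101011); enqueue [3]
  #6 pop 0: in=111111 → 011111 (no change)
  #7 pop 1: in=111111 → 111110 (no change)
  #8 pop 3: in=111111 → 111111 (no change)

Fixpoint:
  val[0] = 011111
  val[1] = 111110
  val[2] = 001111
  val[3] = 111111
  val[4] = 111111

001111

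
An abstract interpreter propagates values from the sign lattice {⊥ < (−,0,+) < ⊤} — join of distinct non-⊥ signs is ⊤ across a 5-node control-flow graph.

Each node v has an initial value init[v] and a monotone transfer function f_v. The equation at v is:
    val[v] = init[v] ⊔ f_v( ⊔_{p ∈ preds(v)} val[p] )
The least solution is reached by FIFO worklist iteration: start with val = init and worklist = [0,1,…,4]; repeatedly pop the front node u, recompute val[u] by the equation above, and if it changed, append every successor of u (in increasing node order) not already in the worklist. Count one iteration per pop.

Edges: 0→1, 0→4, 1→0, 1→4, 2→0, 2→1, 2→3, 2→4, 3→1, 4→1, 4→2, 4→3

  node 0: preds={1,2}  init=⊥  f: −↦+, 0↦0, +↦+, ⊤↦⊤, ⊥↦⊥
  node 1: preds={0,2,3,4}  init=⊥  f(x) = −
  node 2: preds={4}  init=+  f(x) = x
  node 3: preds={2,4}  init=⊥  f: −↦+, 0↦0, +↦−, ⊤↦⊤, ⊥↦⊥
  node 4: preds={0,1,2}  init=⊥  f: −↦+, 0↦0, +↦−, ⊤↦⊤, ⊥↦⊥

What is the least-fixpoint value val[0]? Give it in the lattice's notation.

⊤

Worklist (12 pops):
  #1 pop 0: in=+ → + (was ⊥); enqueue []
  #2 pop 1: in=+ → − (was ⊥); enqueue [0]
  #3 pop 2: in=⊥ → + (no change)
  #4 pop 3: in=+ → − (was ⊥); enqueue [1]
  #5 pop 4: in=⊤ → ⊤ (was ⊥); enqueue [2,3]
  #6 pop 0: in=⊤ → ⊤ (was +); enqueue [4]
  #7 pop 1: in=⊤ → − (no change)
  #8 pop 2: in=⊤ → ⊤ (was +); enqueue [0,1]
  #9 pop 3: in=⊤ → ⊤ (was −); enqueue []
  #10 pop 4: in=⊤ → ⊤ (no change)
  #11 pop 0: in=⊤ → ⊤ (no change)
  #12 pop 1: in=⊤ → − (no change)

Fixpoint:
  val[0] = ⊤
  val[1] = −
  val[2] = ⊤
  val[3] = ⊤
  val[4] = ⊤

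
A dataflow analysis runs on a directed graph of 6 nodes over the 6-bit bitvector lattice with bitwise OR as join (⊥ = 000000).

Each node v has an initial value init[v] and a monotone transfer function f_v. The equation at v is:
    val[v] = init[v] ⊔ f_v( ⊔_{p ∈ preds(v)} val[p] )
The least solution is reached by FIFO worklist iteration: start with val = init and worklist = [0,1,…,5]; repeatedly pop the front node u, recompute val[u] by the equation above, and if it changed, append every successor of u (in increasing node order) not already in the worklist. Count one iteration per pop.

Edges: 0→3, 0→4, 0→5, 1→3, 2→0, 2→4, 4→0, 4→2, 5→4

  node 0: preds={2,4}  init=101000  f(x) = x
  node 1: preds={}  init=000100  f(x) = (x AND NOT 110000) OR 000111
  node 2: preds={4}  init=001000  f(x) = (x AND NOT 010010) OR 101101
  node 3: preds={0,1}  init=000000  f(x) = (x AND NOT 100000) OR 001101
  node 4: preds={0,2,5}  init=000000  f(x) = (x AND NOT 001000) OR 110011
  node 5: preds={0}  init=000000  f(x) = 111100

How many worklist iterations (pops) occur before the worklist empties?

Iteration log — 11 steps:
  step 1. node 0  ⊔preds=001000  new=101000  stable
  step 2. node 1  ⊔preds=000000  new=000111  old=000100  +wl: 
  step 3. node 2  ⊔preds=000000  new=101101  old=001000  +wl: 0
  step 4. node 3  ⊔preds=101111  new=001111  old=000000  +wl: 
  step 5. node 4  ⊔preds=101101  new=110111  old=000000  +wl: 2
  step 6. node 5  ⊔preds=101000  new=111100  old=000000  +wl: 4
  step 7. node 0  ⊔preds=111111  new=111111  old=101000  +wl: 3,5
  step 8. node 2  ⊔preds=110111  new=101101  stable
  step 9. node 4  ⊔preds=111111  new=110111  stable
  step 10. node 3  ⊔preds=111111  new=011111  old=001111  +wl: 
  step 11. node 5  ⊔preds=111111  new=111100  stable

Least fixpoint reached:
  node 0: 111111
  node 1: 000111
  node 2: 101101
  node 3: 011111
  node 4: 110111
  node 5: 111100

11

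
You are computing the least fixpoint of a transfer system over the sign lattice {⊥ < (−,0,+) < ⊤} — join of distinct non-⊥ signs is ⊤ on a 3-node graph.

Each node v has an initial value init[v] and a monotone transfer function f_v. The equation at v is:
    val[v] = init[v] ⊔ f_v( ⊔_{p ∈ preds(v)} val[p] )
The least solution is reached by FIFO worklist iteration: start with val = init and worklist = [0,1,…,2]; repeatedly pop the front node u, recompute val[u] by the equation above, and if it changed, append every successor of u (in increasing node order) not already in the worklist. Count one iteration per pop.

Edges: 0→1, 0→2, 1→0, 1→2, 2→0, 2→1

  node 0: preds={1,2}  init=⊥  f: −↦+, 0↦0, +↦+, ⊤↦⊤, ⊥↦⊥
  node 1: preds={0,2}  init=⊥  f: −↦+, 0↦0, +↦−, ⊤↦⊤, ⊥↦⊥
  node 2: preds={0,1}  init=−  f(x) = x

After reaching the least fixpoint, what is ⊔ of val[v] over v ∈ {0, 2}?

Trace (6 dequeues):
  [1] u=0 | in − | out + | prev ⊥ | push {}
  [2] u=1 | in ⊤ | out ⊤ | prev ⊥ | push {0}
  [3] u=2 | in ⊤ | out ⊤ | prev − | push {1}
  [4] u=0 | in ⊤ | out ⊤ | prev + | push {2}
  [5] u=1 | in ⊤ | out ⊤ | ==
  [6] u=2 | in ⊤ | out ⊤ | ==

Converged values:
  [0] ⊤
  [1] ⊤
  [2] ⊤

⊤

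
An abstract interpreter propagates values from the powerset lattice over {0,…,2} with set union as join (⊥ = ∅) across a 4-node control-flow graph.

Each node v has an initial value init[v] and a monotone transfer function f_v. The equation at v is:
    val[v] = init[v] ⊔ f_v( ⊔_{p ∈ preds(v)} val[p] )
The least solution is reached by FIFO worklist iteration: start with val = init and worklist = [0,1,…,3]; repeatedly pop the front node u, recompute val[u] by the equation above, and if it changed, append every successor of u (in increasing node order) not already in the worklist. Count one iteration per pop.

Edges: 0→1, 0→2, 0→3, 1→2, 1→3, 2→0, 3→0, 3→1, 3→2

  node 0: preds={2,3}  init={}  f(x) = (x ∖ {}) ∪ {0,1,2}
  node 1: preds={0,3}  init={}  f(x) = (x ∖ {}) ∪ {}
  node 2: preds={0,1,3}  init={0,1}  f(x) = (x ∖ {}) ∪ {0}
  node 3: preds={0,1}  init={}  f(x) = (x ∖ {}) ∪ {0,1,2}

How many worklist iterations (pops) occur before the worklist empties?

7

Trace (7 dequeues):
  [1] u=0 | in {0,1} | out {0,1,2} | prev {} | push {}
  [2] u=1 | in {0,1,2} | out {0,1,2} | prev {} | push {}
  [3] u=2 | in {0,1,2} | out {0,1,2} | prev {0,1} | push {0}
  [4] u=3 | in {0,1,2} | out {0,1,2} | prev {} | push {1,2}
  [5] u=0 | in {0,1,2} | out {0,1,2} | ==
  [6] u=1 | in {0,1,2} | out {0,1,2} | ==
  [7] u=2 | in {0,1,2} | out {0,1,2} | ==

Converged values:
  [0] {0,1,2}
  [1] {0,1,2}
  [2] {0,1,2}
  [3] {0,1,2}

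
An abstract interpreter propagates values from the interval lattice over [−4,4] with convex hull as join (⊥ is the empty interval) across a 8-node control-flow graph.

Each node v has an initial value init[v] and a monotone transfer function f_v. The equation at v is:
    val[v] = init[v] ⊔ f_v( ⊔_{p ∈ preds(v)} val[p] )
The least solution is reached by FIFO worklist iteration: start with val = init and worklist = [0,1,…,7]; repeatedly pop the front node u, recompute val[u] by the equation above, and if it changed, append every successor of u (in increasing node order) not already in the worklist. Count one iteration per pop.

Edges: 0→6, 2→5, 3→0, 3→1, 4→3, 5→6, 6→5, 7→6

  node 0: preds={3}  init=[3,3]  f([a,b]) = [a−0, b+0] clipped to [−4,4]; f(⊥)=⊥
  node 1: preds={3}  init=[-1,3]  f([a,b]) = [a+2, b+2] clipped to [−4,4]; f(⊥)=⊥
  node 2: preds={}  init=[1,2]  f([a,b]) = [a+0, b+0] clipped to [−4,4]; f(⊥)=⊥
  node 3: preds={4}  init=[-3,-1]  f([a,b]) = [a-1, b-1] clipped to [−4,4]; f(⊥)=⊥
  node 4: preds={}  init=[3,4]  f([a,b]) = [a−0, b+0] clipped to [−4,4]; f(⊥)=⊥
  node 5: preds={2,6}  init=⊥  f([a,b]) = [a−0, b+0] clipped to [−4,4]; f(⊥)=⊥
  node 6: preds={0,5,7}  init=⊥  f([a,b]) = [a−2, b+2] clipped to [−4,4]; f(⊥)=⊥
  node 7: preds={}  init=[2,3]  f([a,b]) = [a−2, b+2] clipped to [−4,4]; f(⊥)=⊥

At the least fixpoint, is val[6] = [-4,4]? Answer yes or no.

yes

Trace (12 dequeues):
  [1] u=0 | in [-3,-1] | out [-3,3] | prev [3,3] | push {}
  [2] u=1 | in [-3,-1] | out [-1,3] | ==
  [3] u=2 | in ⊥ | out [1,2] | ==
  [4] u=3 | in [3,4] | out [-3,3] | prev [-3,-1] | push {0,1}
  [5] u=4 | in ⊥ | out [3,4] | ==
  [6] u=5 | in [1,2] | out [1,2] | prev ⊥ | push {}
  [7] u=6 | in [-3,3] | out [-4,4] | prev ⊥ | push {5}
  [8] u=7 | in ⊥ | out [2,3] | ==
  [9] u=0 | in [-3,3] | out [-3,3] | ==
  [10] u=1 | in [-3,3] | out [-1,4] | prev [-1,3] | push {}
  [11] u=5 | in [-4,4] | out [-4,4] | prev [1,2] | push {6}
  [12] u=6 | in [-4,4] | out [-4,4] | ==

Converged values:
  [0] [-3,3]
  [1] [-1,4]
  [2] [1,2]
  [3] [-3,3]
  [4] [3,4]
  [5] [-4,4]
  [6] [-4,4]
  [7] [2,3]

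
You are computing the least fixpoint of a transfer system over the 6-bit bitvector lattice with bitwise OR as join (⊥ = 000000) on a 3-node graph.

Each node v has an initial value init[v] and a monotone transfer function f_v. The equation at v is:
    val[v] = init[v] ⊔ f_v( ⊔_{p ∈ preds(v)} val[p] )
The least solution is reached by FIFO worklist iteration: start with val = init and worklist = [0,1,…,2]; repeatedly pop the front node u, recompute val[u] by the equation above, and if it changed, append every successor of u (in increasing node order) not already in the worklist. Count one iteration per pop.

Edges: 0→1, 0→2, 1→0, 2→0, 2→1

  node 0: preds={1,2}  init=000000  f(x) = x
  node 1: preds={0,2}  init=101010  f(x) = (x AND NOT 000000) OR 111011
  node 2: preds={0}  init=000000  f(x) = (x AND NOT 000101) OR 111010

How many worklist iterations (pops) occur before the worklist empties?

Iteration log — 6 steps:
  step 1. node 0  ⊔preds=101010  new=101010  old=000000  +wl: 
  step 2. node 1  ⊔preds=101010  new=111011  old=101010  +wl: 0
  step 3. node 2  ⊔preds=101010  new=111010  old=000000  +wl: 1
  step 4. node 0  ⊔preds=111011  new=111011  old=101010  +wl: 2
  step 5. node 1  ⊔preds=111011  new=111011  stable
  step 6. node 2  ⊔preds=111011  new=111010  stable

Least fixpoint reached:
  node 0: 111011
  node 1: 111011
  node 2: 111010

6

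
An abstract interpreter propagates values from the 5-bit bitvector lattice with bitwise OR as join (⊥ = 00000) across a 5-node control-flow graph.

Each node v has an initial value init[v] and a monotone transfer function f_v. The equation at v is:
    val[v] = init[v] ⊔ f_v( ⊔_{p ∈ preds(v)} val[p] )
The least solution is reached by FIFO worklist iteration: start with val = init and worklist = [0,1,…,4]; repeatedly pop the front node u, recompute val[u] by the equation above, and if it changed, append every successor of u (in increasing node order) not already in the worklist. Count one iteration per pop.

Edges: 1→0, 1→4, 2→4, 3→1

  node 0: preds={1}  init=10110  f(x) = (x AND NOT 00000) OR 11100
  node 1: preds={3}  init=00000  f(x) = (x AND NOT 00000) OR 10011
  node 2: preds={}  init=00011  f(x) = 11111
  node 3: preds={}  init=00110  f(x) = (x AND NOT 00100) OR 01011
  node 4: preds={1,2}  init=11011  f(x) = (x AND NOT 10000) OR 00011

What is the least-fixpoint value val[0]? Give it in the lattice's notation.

Worklist (9 pops):
  #1 pop 0: in=00000 → 11110 (was 10110); enqueue []
  #2 pop 1: in=00110 → 10111 (was 00000); enqueue [0]
  #3 pop 2: in=00000 → 11111 (was 00011); enqueue []
  #4 pop 3: in=00000 → 01111 (was 00110); enqueue [1]
  #5 pop 4: in=11111 → 11111 (was 11011); enqueue []
  #6 pop 0: in=10111 → 11111 (was 11110); enqueue []
  #7 pop 1: in=01111 → 11111 (was 10111); enqueue [0,4]
  #8 pop 0: in=11111 → 11111 (no change)
  #9 pop 4: in=11111 → 11111 (no change)

Fixpoint:
  val[0] = 11111
  val[1] = 11111
  val[2] = 11111
  val[3] = 01111
  val[4] = 11111

11111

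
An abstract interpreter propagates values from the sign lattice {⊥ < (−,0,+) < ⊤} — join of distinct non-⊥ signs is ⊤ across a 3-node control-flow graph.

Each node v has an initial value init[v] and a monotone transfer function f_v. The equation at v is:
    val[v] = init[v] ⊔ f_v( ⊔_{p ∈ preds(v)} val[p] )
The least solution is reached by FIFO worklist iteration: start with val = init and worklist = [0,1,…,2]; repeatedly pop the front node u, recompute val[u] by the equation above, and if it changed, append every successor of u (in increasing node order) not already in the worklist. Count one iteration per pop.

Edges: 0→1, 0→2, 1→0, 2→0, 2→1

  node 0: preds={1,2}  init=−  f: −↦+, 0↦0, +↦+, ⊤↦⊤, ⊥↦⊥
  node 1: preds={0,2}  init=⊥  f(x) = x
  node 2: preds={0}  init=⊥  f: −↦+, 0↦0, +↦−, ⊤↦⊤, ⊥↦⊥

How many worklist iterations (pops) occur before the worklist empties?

8

Worklist (8 pops):
  #1 pop 0: in=⊥ → − (no change)
  #2 pop 1: in=− → − (was ⊥); enqueue [0]
  #3 pop 2: in=− → + (was ⊥); enqueue [1]
  #4 pop 0: in=⊤ → ⊤ (was −); enqueue [2]
  #5 pop 1: in=⊤ → ⊤ (was −); enqueue [0]
  #6 pop 2: in=⊤ → ⊤ (was +); enqueue [1]
  #7 pop 0: in=⊤ → ⊤ (no change)
  #8 pop 1: in=⊤ → ⊤ (no change)

Fixpoint:
  val[0] = ⊤
  val[1] = ⊤
  val[2] = ⊤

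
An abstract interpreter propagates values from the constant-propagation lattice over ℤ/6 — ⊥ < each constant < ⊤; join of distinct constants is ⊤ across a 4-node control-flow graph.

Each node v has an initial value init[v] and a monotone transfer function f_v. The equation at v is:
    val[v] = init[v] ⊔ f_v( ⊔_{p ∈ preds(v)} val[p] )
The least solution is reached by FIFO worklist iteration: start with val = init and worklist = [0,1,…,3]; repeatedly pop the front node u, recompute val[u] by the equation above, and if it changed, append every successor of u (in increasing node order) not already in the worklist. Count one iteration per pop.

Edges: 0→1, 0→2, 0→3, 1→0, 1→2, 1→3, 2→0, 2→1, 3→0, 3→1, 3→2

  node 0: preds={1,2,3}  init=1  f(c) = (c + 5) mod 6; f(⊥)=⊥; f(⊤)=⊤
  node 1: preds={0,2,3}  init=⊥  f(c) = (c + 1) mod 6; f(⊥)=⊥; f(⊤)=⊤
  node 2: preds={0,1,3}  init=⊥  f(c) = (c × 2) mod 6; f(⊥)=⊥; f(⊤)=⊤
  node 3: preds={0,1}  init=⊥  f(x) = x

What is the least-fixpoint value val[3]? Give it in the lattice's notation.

⊤

Trace (9 dequeues):
  [1] u=0 | in ⊥ | out 1 | ==
  [2] u=1 | in 1 | out 2 | prev ⊥ | push {0}
  [3] u=2 | in ⊤ | out ⊤ | prev ⊥ | push {1}
  [4] u=3 | in ⊤ | out ⊤ | prev ⊥ | push {2}
  [5] u=0 | in ⊤ | out ⊤ | prev 1 | push {3}
  [6] u=1 | in ⊤ | out ⊤ | prev 2 | push {0}
  [7] u=2 | in ⊤ | out ⊤ | ==
  [8] u=3 | in ⊤ | out ⊤ | ==
  [9] u=0 | in ⊤ | out ⊤ | ==

Converged values:
  [0] ⊤
  [1] ⊤
  [2] ⊤
  [3] ⊤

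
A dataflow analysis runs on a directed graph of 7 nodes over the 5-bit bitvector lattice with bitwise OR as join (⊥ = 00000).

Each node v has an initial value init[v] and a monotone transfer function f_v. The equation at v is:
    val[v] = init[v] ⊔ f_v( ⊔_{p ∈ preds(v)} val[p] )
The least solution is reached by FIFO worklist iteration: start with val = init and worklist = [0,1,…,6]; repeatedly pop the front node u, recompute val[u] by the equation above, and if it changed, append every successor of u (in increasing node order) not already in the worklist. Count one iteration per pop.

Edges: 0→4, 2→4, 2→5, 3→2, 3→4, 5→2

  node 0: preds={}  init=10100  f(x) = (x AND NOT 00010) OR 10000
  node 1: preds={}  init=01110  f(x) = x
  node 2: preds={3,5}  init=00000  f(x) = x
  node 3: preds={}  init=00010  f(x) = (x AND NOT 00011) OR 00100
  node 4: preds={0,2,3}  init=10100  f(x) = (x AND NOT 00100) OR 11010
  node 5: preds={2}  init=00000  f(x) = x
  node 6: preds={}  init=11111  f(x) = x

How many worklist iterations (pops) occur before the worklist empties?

11

Iteration log — 11 steps:
  step 1. node 0  ⊔preds=00000  new=10100  stable
  step 2. node 1  ⊔preds=00000  new=01110  stable
  step 3. node 2  ⊔preds=00010  new=00010  old=00000  +wl: 
  step 4. node 3  ⊔preds=00000  new=00110  old=00010  +wl: 2
  step 5. node 4  ⊔preds=10110  new=11110  old=10100  +wl: 
  step 6. node 5  ⊔preds=00010  new=00010  old=00000  +wl: 
  step 7. node 6  ⊔preds=00000  new=11111  stable
  step 8. node 2  ⊔preds=00110  new=00110  old=00010  +wl: 4,5
  step 9. node 4  ⊔preds=10110  new=11110  stable
  step 10. node 5  ⊔preds=00110  new=00110  old=00010  +wl: 2
  step 11. node 2  ⊔preds=00110  new=00110  stable

Least fixpoint reached:
  node 0: 10100
  node 1: 01110
  node 2: 00110
  node 3: 00110
  node 4: 11110
  node 5: 00110
  node 6: 11111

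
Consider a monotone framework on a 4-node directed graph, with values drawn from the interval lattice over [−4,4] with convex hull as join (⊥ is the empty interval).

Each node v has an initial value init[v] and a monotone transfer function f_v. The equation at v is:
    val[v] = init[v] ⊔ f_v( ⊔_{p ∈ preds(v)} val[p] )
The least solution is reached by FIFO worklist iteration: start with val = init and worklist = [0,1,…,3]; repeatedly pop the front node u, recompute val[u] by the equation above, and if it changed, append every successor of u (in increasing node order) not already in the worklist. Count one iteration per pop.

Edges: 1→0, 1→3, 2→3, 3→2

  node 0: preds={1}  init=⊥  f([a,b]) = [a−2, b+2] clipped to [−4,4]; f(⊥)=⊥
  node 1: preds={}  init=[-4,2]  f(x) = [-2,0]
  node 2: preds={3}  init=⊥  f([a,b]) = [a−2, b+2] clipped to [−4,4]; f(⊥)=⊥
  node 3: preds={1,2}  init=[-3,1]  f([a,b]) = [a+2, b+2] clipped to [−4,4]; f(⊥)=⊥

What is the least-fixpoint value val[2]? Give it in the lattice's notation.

[-4,4]

Worklist (6 pops):
  #1 pop 0: in=[-4,2] → [-4,4] (was ⊥); enqueue []
  #2 pop 1: in=⊥ → [-4,2] (no change)
  #3 pop 2: in=[-3,1] → [-4,3] (was ⊥); enqueue []
  #4 pop 3: in=[-4,3] → [-3,4] (was [-3,1]); enqueue [2]
  #5 pop 2: in=[-3,4] → [-4,4] (was [-4,3]); enqueue [3]
  #6 pop 3: in=[-4,4] → [-3,4] (no change)

Fixpoint:
  val[0] = [-4,4]
  val[1] = [-4,2]
  val[2] = [-4,4]
  val[3] = [-3,4]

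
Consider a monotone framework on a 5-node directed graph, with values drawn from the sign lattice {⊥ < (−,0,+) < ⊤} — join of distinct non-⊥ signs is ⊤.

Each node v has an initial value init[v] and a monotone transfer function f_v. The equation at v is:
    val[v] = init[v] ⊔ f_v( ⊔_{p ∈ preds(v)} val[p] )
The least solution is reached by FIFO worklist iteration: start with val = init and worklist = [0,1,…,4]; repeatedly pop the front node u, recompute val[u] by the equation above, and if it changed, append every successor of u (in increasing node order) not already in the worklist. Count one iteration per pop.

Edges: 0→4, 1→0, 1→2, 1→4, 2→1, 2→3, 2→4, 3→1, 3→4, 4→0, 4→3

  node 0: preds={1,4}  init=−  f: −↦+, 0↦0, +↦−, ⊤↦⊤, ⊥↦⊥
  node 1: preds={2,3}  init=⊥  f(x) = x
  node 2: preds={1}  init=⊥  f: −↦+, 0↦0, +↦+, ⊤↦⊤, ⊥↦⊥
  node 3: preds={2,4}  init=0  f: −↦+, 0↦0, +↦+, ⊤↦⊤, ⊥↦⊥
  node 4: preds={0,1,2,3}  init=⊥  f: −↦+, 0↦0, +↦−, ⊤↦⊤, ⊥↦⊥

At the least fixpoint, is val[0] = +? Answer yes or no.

no

Trace (15 dequeues):
  [1] u=0 | in ⊥ | out − | ==
  [2] u=1 | in 0 | out 0 | prev ⊥ | push {0}
  [3] u=2 | in 0 | out 0 | prev ⊥ | push {1}
  [4] u=3 | in 0 | out 0 | ==
  [5] u=4 | in ⊤ | out ⊤ | prev ⊥ | push {3}
  [6] u=0 | in ⊤ | out ⊤ | prev − | push {4}
  [7] u=1 | in 0 | out 0 | ==
  [8] u=3 | in ⊤ | out ⊤ | prev 0 | push {1}
  [9] u=4 | in ⊤ | out ⊤ | ==
  [10] u=1 | in ⊤ | out ⊤ | prev 0 | push {0,2,4}
  [11] u=0 | in ⊤ | out ⊤ | ==
  [12] u=2 | in ⊤ | out ⊤ | prev 0 | push {1,3}
  [13] u=4 | in ⊤ | out ⊤ | ==
  [14] u=1 | in ⊤ | out ⊤ | ==
  [15] u=3 | in ⊤ | out ⊤ | ==

Converged values:
  [0] ⊤
  [1] ⊤
  [2] ⊤
  [3] ⊤
  [4] ⊤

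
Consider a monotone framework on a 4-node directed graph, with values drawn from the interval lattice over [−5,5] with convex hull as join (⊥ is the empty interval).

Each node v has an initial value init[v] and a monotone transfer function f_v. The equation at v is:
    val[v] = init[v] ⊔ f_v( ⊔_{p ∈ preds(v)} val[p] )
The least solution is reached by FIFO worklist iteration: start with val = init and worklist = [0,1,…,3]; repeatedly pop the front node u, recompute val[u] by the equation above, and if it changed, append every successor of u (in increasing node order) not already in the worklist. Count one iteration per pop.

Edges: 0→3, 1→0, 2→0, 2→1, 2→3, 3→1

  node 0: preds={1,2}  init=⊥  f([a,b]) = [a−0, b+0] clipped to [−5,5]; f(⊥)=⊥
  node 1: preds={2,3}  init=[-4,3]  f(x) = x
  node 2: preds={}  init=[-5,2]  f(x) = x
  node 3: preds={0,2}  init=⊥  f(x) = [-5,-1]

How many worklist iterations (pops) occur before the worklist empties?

Trace (6 dequeues):
  [1] u=0 | in [-5,3] | out [-5,3] | prev ⊥ | push {}
  [2] u=1 | in [-5,2] | out [-5,3] | prev [-4,3] | push {0}
  [3] u=2 | in ⊥ | out [-5,2] | ==
  [4] u=3 | in [-5,3] | out [-5,-1] | prev ⊥ | push {1}
  [5] u=0 | in [-5,3] | out [-5,3] | ==
  [6] u=1 | in [-5,2] | out [-5,3] | ==

Converged values:
  [0] [-5,3]
  [1] [-5,3]
  [2] [-5,2]
  [3] [-5,-1]

6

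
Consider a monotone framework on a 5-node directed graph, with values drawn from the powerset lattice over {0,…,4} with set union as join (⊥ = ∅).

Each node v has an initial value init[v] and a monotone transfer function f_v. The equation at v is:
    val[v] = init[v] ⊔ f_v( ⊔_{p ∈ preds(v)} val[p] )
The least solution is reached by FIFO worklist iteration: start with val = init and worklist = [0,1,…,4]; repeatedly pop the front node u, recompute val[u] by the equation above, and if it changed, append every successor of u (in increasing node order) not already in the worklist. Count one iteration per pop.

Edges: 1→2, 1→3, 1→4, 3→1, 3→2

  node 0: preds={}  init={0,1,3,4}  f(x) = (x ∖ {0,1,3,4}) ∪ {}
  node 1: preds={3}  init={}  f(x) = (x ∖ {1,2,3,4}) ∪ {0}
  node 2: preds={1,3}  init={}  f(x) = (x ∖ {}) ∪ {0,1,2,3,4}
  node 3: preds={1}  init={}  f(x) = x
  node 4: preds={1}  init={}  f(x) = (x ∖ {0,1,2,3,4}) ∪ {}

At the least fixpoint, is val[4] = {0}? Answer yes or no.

no

Iteration log — 7 steps:
  step 1. node 0  ⊔preds={}  new={0,1,3,4}  stable
  step 2. node 1  ⊔preds={}  new={0}  old={}  +wl: 
  step 3. node 2  ⊔preds={0}  new={0,1,2,3,4}  old={}  +wl: 
  step 4. node 3  ⊔preds={0}  new={0}  old={}  +wl: 1,2
  step 5. node 4  ⊔preds={0}  new={}  stable
  step 6. node 1  ⊔preds={0}  new={0}  stable
  step 7. node 2  ⊔preds={0}  new={0,1,2,3,4}  stable

Least fixpoint reached:
  node 0: {0,1,3,4}
  node 1: {0}
  node 2: {0,1,2,3,4}
  node 3: {0}
  node 4: {}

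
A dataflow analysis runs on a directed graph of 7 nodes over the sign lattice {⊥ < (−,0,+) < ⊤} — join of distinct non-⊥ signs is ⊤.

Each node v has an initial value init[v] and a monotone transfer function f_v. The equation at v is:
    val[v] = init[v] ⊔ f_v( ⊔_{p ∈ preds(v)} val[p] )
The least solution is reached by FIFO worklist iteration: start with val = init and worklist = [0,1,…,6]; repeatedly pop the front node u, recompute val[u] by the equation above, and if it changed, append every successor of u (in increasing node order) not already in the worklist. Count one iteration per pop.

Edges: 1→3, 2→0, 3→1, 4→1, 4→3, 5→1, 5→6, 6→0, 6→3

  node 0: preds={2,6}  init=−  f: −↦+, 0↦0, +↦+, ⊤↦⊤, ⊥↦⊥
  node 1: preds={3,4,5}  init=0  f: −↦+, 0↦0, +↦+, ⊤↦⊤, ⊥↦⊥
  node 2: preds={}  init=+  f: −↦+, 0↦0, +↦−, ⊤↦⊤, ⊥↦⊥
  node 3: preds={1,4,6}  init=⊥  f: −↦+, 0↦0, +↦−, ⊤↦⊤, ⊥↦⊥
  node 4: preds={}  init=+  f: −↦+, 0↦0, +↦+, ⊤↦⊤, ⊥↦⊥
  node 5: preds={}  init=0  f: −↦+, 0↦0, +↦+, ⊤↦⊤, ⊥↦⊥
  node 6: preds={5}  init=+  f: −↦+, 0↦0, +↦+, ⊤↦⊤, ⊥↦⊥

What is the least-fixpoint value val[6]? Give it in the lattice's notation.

Iteration log — 10 steps:
  step 1. node 0  ⊔preds=+  new=⊤  old=−  +wl: 
  step 2. node 1  ⊔preds=⊤  new=⊤  old=0  +wl: 
  step 3. node 2  ⊔preds=⊥  new=+  stable
  step 4. node 3  ⊔preds=⊤  new=⊤  old=⊥  +wl: 1
  step 5. node 4  ⊔preds=⊥  new=+  stable
  step 6. node 5  ⊔preds=⊥  new=0  stable
  step 7. node 6  ⊔preds=0  new=⊤  old=+  +wl: 0,3
  step 8. node 1  ⊔preds=⊤  new=⊤  stable
  step 9. node 0  ⊔preds=⊤  new=⊤  stable
  step 10. node 3  ⊔preds=⊤  new=⊤  stable

Least fixpoint reached:
  node 0: ⊤
  node 1: ⊤
  node 2: +
  node 3: ⊤
  node 4: +
  node 5: 0
  node 6: ⊤

⊤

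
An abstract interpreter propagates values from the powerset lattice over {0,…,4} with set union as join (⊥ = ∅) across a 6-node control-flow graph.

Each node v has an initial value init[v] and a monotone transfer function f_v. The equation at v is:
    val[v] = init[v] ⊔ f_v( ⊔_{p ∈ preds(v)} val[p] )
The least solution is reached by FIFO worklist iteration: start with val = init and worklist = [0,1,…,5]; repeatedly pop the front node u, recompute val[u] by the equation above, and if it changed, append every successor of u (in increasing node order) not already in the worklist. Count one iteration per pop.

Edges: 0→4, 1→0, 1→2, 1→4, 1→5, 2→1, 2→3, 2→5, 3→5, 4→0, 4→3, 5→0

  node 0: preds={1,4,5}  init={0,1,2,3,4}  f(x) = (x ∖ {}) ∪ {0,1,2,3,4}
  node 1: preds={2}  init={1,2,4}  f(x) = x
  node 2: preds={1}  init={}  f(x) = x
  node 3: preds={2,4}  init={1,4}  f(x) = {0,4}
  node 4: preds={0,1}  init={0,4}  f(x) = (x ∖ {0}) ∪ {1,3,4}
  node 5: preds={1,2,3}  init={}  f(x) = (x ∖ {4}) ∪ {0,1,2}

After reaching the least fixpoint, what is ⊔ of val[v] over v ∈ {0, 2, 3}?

{0,1,2,3,4}

Iteration log — 9 steps:
  step 1. node 0  ⊔preds={0,1,2,4}  new={0,1,2,3,4}  stable
  step 2. node 1  ⊔preds={}  new={1,2,4}  stable
  step 3. node 2  ⊔preds={1,2,4}  new={1,2,4}  old={}  +wl: 1
  step 4. node 3  ⊔preds={0,1,2,4}  new={0,1,4}  old={1,4}  +wl: 
  step 5. node 4  ⊔preds={0,1,2,3,4}  new={0,1,2,3,4}  old={0,4}  +wl: 0,3
  step 6. node 5  ⊔preds={0,1,2,4}  new={0,1,2}  old={}  +wl: 
  step 7. node 1  ⊔preds={1,2,4}  new={1,2,4}  stable
  step 8. node 0  ⊔preds={0,1,2,3,4}  new={0,1,2,3,4}  stable
  step 9. node 3  ⊔preds={0,1,2,3,4}  new={0,1,4}  stable

Least fixpoint reached:
  node 0: {0,1,2,3,4}
  node 1: {1,2,4}
  node 2: {1,2,4}
  node 3: {0,1,4}
  node 4: {0,1,2,3,4}
  node 5: {0,1,2}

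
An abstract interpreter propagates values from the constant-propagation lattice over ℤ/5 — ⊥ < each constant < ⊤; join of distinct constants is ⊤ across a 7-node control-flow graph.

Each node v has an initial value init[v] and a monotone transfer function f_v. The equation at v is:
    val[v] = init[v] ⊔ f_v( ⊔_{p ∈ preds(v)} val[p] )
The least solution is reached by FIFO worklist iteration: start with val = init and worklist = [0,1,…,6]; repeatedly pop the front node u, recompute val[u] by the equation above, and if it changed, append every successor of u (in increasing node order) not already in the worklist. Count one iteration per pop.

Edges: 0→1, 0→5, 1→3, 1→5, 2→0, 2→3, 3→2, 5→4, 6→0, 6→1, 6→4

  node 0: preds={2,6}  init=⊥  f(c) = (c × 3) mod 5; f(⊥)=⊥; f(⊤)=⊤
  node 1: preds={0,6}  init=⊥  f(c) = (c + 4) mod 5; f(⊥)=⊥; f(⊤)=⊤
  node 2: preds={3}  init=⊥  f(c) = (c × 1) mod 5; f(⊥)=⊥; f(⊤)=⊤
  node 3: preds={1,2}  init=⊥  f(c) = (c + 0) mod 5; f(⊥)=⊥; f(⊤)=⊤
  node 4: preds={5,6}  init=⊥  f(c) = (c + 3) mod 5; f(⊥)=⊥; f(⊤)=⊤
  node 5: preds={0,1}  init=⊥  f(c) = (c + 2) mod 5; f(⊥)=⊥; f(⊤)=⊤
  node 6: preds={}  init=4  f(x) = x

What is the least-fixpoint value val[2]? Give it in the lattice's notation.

Worklist (13 pops):
  #1 pop 0: in=4 → 2 (was ⊥); enqueue []
  #2 pop 1: in=⊤ → ⊤ (was ⊥); enqueue []
  #3 pop 2: in=⊥ → ⊥ (no change)
  #4 pop 3: in=⊤ → ⊤ (was ⊥); enqueue [2]
  #5 pop 4: in=4 → 2 (was ⊥); enqueue []
  #6 pop 5: in=⊤ → ⊤ (was ⊥); enqueue [4]
  #7 pop 6: in=⊥ → 4 (no change)
  #8 pop 2: in=⊤ → ⊤ (was ⊥); enqueue [0,3]
  #9 pop 4: in=⊤ → ⊤ (was 2); enqueue []
  #10 pop 0: in=⊤ → ⊤ (was 2); enqueue [1,5]
  #11 pop 3: in=⊤ → ⊤ (no change)
  #12 pop 1: in=⊤ → ⊤ (no change)
  #13 pop 5: in=⊤ → ⊤ (no change)

Fixpoint:
  val[0] = ⊤
  val[1] = ⊤
  val[2] = ⊤
  val[3] = ⊤
  val[4] = ⊤
  val[5] = ⊤
  val[6] = 4

⊤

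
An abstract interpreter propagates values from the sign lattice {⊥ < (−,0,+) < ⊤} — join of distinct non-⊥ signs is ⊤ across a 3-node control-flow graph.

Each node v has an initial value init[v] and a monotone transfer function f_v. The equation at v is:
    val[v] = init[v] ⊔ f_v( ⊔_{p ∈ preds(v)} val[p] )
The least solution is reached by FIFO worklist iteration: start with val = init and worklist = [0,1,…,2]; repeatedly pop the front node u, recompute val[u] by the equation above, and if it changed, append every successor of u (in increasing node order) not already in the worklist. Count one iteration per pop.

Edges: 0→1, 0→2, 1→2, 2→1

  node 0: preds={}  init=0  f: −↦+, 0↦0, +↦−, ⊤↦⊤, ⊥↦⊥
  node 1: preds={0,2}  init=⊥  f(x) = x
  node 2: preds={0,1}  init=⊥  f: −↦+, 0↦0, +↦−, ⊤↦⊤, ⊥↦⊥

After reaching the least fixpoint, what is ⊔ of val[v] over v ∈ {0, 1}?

Worklist (4 pops):
  #1 pop 0: in=⊥ → 0 (no change)
  #2 pop 1: in=0 → 0 (was ⊥); enqueue []
  #3 pop 2: in=0 → 0 (was ⊥); enqueue [1]
  #4 pop 1: in=0 → 0 (no change)

Fixpoint:
  val[0] = 0
  val[1] = 0
  val[2] = 0

0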